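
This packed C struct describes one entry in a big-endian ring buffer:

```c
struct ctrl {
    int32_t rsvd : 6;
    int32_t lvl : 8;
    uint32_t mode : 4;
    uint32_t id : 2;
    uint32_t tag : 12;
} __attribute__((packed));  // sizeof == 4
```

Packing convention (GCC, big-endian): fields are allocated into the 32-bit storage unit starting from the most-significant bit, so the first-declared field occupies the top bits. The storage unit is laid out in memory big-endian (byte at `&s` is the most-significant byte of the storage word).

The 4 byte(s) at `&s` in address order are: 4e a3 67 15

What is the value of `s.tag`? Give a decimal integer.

1813

[0]=0x4e [1]=0xa3 [2]=0x67 [3]=0x15 (big-endian) → word 0x4ea36715
rsvd [26+:6] = (word>>26) & 0x3f = 19
lvl [18+:8] = (word>>18) & 0xff = 168
mode [14+:4] = (word>>14) & 0xf = 13
id [12+:2] = (word>>12) & 0x3 = 2
tag [0+:12] = (word>>0) & 0xfff = 1813  ←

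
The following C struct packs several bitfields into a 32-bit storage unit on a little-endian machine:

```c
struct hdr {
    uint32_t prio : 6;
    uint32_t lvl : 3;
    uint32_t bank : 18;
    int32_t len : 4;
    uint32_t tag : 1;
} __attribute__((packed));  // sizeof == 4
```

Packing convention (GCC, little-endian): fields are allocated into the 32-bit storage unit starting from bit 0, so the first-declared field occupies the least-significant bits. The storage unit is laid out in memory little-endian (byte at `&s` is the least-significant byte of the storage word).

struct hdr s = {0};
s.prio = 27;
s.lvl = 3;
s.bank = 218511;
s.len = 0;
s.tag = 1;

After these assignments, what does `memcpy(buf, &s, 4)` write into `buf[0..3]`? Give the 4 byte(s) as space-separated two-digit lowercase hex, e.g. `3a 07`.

[0+:6] prio=27 & 0x3f = 0x1b; word=0x0000001b
[6+:3] lvl=3 & 0x7 = 0x3; word=0x000000db
[9+:18] bank=218511 & 0x3ffff = 0x3558f; word=0x06ab1edb
[27+:4] len=0 & 0xf = 0x0; word=0x06ab1edb
[31+:1] tag=1 & 0x1 = 0x1; word=0x86ab1edb
word = 0x86ab1edb → little-endian bytes:
  [0]=0xdb  [1]=0x1e  [2]=0xab  [3]=0x86

db 1e ab 86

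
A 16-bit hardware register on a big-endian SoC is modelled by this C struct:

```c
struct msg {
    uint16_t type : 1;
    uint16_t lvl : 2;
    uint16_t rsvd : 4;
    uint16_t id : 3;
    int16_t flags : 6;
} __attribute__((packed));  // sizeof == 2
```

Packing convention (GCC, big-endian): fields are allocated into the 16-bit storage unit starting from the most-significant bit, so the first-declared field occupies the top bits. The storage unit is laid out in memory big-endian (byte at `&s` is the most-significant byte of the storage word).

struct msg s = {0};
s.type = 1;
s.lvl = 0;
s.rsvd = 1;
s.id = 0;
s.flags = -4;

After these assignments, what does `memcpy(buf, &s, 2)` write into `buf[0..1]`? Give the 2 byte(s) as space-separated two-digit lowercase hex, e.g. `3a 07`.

[15+:1] type=1 & 0x1 = 0x1; word=0x8000
[13+:2] lvl=0 & 0x3 = 0x0; word=0x8000
[9+:4] rsvd=1 & 0xf = 0x1; word=0x8200
[6+:3] id=0 & 0x7 = 0x0; word=0x8200
[0+:6] flags=-4 & 0x3f = 0x3c; word=0x823c
word = 0x823c → big-endian bytes:
  [0]=0x82  [1]=0x3c

82 3c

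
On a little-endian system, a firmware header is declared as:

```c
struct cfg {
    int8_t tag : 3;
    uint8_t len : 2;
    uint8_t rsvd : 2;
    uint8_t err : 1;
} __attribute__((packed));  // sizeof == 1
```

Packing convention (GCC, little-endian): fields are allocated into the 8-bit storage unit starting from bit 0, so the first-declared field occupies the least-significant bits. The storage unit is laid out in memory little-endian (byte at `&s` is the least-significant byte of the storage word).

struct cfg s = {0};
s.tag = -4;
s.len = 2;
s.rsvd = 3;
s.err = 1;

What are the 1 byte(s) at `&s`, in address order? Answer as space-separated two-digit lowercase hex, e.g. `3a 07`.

f4

tag (3b) val=-4 bits=0x4 at bit 0: 0x04
len (2b) val=2 bits=0x2 at bit 3: 0x14
rsvd (2b) val=3 bits=0x3 at bit 5: 0x74
err (1b) val=1 bits=0x1 at bit 7: 0xf4
word = 0xf4 → little-endian bytes:
  [0]=0xf4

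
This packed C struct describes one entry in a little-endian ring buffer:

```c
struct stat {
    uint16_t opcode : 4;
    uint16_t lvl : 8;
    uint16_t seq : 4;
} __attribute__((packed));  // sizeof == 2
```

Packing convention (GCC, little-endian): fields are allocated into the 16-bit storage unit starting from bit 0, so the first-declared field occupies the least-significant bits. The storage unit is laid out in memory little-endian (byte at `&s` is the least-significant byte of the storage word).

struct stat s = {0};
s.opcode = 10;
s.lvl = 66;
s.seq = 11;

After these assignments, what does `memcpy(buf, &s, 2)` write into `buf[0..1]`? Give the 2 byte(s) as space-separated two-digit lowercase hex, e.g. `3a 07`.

opcode (4b) val=10 bits=0xa at bit 0: 0x000a
lvl (8b) val=66 bits=0x42 at bit 4: 0x042a
seq (4b) val=11 bits=0xb at bit 12: 0xb42a
word = 0xb42a → little-endian bytes:
  [0]=0x2a  [1]=0xb4

2a b4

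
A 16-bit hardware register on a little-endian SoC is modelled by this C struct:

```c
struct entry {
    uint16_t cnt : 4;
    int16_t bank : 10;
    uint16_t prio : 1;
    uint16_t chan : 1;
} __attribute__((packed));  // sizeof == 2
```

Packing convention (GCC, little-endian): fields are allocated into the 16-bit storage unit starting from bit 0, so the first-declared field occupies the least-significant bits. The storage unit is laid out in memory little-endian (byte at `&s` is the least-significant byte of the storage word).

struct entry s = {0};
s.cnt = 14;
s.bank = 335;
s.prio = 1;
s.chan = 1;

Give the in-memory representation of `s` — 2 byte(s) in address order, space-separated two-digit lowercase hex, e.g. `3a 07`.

fe d4

[0+:4] cnt=14 & 0xf = 0xe; word=0x000e
[4+:10] bank=335 & 0x3ff = 0x14f; word=0x14fe
[14+:1] prio=1 & 0x1 = 0x1; word=0x54fe
[15+:1] chan=1 & 0x1 = 0x1; word=0xd4fe
word = 0xd4fe → little-endian bytes:
  [0]=0xfe  [1]=0xd4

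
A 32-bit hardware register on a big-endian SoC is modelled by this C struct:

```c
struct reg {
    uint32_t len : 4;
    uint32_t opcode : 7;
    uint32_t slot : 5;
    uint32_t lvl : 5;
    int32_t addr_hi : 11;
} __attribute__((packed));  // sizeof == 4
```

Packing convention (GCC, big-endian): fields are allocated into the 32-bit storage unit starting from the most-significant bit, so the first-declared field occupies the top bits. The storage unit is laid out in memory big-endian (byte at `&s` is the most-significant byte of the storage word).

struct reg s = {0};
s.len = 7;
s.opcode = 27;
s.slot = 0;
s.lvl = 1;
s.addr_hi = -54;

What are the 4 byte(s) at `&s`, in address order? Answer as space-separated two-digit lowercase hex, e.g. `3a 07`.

len (4b) val=7 bits=0x7 at bit 28: 0x70000000
opcode (7b) val=27 bits=0x1b at bit 21: 0x73600000
slot (5b) val=0 bits=0x0 at bit 16: 0x73600000
lvl (5b) val=1 bits=0x1 at bit 11: 0x73600800
addr_hi (11b) val=-54 bits=0x7ca at bit 0: 0x73600fca
word = 0x73600fca → big-endian bytes:
  [0]=0x73  [1]=0x60  [2]=0x0f  [3]=0xca

73 60 0f ca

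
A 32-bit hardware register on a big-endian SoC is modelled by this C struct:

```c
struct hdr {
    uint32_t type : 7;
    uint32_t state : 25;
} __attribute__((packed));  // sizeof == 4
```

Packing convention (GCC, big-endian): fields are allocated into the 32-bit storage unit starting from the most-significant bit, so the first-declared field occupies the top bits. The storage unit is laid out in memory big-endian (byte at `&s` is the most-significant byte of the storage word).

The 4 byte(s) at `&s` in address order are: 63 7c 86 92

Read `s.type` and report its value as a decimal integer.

[0]=0x63 [1]=0x7c [2]=0x86 [3]=0x92 (big-endian) → word 0x637c8692
type:7 @ bit 25 → (0x637c8692>>25)&0x7f = 0x31  ←
state:25 @ bit 0 → (0x637c8692>>0)&0x1ffffff = 0x17c8692

49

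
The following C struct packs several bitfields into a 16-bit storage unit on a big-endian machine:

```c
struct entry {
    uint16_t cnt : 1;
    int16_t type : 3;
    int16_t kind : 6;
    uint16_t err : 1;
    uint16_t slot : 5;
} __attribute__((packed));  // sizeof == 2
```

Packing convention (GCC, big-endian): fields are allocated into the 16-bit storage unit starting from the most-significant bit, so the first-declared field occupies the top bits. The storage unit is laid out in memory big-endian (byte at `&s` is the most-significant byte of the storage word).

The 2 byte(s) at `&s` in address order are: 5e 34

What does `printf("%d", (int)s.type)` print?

-3

[0]=0x5e [1]=0x34 (big-endian) → word 0x5e34
cnt [15+:1] = (word>>15) & 0x1 = 0
type [12+:3] = (word>>12) & 0x7 = 5  ←
kind [6+:6] = (word>>6) & 0x3f = 56
err [5+:1] = (word>>5) & 0x1 = 1
slot [0+:5] = (word>>0) & 0x1f = 20
type signed 3b, MSB=1: 5 - 8 = -3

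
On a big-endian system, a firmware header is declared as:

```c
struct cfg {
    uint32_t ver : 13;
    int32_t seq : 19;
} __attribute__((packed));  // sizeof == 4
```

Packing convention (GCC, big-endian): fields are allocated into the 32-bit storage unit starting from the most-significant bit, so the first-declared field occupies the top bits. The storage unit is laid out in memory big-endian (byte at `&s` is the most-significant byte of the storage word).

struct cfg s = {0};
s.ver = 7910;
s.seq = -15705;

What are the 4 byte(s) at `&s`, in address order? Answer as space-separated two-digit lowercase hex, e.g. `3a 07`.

f7 37 c2 a7

[19+:13] ver=7910 & 0x1fff = 0x1ee6; word=0xf7300000
[0+:19] seq=-15705 & 0x7ffff = 0x7c2a7; word=0xf737c2a7
word = 0xf737c2a7 → big-endian bytes:
  [0]=0xf7  [1]=0x37  [2]=0xc2  [3]=0xa7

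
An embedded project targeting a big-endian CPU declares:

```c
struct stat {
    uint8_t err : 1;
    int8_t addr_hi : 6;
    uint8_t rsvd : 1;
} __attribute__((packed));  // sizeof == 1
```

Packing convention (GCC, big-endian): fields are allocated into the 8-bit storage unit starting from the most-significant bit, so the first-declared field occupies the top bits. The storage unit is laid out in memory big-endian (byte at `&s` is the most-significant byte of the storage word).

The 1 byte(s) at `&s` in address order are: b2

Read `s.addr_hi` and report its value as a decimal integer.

[0]=0xb2 (big-endian) → word 0xb2
err:1 @ bit 7 → (0xb2>>7)&0x1 = 0x1
addr_hi:6 @ bit 1 → (0xb2>>1)&0x3f = 0x19  ←
rsvd:1 @ bit 0 → (0xb2>>0)&0x1 = 0x0
addr_hi signed 6b, MSB=0: value = 25

25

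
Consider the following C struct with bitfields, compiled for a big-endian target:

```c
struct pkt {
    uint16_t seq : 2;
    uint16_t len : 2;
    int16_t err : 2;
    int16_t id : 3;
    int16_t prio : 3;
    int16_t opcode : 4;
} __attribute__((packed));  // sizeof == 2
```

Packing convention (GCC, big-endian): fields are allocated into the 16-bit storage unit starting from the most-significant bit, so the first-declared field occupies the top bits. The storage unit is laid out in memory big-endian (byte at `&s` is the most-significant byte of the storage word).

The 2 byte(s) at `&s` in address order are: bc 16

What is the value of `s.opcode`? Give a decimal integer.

[0]=0xbc [1]=0x16 (big-endian) → word 0xbc16
seq:2 @ bit 14 → (0xbc16>>14)&0x3 = 0x2
len:2 @ bit 12 → (0xbc16>>12)&0x3 = 0x3
err:2 @ bit 10 → (0xbc16>>10)&0x3 = 0x3
id:3 @ bit 7 → (0xbc16>>7)&0x7 = 0x0
prio:3 @ bit 4 → (0xbc16>>4)&0x7 = 0x1
opcode:4 @ bit 0 → (0xbc16>>0)&0xf = 0x6  ←
opcode signed 4b, MSB=0: value = 6

6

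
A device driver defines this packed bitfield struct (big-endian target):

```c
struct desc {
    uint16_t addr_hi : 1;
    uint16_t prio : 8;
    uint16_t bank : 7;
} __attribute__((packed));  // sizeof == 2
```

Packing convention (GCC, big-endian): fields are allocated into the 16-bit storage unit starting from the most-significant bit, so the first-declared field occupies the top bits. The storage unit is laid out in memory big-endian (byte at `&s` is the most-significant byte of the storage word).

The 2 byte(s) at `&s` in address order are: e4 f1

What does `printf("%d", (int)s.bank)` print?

113

[0]=0xe4 [1]=0xf1 (big-endian) → word 0xe4f1
addr_hi [15+:1] = (word>>15) & 0x1 = 1
prio [7+:8] = (word>>7) & 0xff = 201
bank [0+:7] = (word>>0) & 0x7f = 113  ←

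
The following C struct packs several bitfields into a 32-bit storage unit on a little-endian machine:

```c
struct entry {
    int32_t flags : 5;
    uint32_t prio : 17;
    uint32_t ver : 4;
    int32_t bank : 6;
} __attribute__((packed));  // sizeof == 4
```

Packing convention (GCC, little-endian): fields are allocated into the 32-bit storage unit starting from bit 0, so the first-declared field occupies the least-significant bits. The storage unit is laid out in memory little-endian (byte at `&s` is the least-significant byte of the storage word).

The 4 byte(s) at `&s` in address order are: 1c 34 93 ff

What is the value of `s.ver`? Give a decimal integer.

[0]=0x1c [1]=0x34 [2]=0x93 [3]=0xff (little-endian) → word 0xff93341c
flags [0+:5] = (word>>0) & 0x1f = 28
prio [5+:17] = (word>>5) & 0x1ffff = 39328
ver [22+:4] = (word>>22) & 0xf = 14  ←
bank [26+:6] = (word>>26) & 0x3f = 63

14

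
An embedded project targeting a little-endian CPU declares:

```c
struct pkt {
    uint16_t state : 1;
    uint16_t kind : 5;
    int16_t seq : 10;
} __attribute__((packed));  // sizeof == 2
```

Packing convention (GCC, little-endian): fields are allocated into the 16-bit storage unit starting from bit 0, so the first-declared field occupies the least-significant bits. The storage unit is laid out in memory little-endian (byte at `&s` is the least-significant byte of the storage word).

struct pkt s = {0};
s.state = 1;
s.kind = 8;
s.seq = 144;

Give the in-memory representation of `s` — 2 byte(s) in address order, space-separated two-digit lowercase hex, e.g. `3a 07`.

[0+:1] state=1 & 0x1 = 0x1; word=0x0001
[1+:5] kind=8 & 0x1f = 0x8; word=0x0011
[6+:10] seq=144 & 0x3ff = 0x90; word=0x2411
word = 0x2411 → little-endian bytes:
  [0]=0x11  [1]=0x24

11 24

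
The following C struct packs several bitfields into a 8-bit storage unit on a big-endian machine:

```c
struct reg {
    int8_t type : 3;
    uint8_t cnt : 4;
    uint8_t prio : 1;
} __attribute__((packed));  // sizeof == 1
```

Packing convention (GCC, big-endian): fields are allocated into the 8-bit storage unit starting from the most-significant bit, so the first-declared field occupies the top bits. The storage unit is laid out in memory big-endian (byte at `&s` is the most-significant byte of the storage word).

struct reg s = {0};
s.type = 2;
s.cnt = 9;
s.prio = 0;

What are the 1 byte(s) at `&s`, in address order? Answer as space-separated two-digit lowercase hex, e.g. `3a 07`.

type:3 = 2 → 0x2 << 5 → word 0x40
cnt:4 = 9 → 0x9 << 1 → word 0x52
prio:1 = 0 → 0x0 << 0 → word 0x52
word = 0x52 → big-endian bytes:
  [0]=0x52

52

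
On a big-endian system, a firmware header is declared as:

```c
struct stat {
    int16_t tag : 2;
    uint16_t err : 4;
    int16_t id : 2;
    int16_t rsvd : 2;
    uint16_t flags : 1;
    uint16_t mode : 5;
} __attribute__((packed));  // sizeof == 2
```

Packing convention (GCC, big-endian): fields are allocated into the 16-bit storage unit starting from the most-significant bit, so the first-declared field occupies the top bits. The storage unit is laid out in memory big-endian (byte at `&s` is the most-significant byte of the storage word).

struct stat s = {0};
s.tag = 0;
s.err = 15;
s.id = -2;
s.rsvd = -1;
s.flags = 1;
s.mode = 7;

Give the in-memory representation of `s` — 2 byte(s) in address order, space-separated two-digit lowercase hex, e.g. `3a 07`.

3e e7

[14+:2] tag=0 & 0x3 = 0x0; word=0x0000
[10+:4] err=15 & 0xf = 0xf; word=0x3c00
[8+:2] id=-2 & 0x3 = 0x2; word=0x3e00
[6+:2] rsvd=-1 & 0x3 = 0x3; word=0x3ec0
[5+:1] flags=1 & 0x1 = 0x1; word=0x3ee0
[0+:5] mode=7 & 0x1f = 0x7; word=0x3ee7
word = 0x3ee7 → big-endian bytes:
  [0]=0x3e  [1]=0xe7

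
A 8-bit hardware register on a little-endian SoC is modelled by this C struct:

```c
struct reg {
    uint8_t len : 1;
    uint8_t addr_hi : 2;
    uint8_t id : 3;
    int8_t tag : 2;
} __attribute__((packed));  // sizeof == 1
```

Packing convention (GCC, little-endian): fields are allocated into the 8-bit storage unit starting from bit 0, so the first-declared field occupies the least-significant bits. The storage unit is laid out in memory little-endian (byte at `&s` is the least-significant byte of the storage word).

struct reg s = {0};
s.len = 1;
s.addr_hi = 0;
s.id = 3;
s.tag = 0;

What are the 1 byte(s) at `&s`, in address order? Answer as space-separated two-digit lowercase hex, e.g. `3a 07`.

len (1b) val=1 bits=0x1 at bit 0: 0x01
addr_hi (2b) val=0 bits=0x0 at bit 1: 0x01
id (3b) val=3 bits=0x3 at bit 3: 0x19
tag (2b) val=0 bits=0x0 at bit 6: 0x19
word = 0x19 → little-endian bytes:
  [0]=0x19

19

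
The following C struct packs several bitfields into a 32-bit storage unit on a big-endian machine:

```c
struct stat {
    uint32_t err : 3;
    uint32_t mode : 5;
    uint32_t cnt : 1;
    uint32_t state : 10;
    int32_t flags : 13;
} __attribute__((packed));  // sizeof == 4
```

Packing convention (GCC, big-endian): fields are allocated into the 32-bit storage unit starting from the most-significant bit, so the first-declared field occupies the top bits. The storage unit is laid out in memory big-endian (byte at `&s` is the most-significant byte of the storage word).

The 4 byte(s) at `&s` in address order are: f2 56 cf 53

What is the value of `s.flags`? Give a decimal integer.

[0]=0xf2 [1]=0x56 [2]=0xcf [3]=0x53 (big-endian) → word 0xf256cf53
err:3 @ bit 29 → (0xf256cf53>>29)&0x7 = 0x7
mode:5 @ bit 24 → (0xf256cf53>>24)&0x1f = 0x12
cnt:1 @ bit 23 → (0xf256cf53>>23)&0x1 = 0x0
state:10 @ bit 13 → (0xf256cf53>>13)&0x3ff = 0x2b6
flags:13 @ bit 0 → (0xf256cf53>>0)&0x1fff = 0xf53  ←
flags signed 13b, MSB=0: value = 3923

3923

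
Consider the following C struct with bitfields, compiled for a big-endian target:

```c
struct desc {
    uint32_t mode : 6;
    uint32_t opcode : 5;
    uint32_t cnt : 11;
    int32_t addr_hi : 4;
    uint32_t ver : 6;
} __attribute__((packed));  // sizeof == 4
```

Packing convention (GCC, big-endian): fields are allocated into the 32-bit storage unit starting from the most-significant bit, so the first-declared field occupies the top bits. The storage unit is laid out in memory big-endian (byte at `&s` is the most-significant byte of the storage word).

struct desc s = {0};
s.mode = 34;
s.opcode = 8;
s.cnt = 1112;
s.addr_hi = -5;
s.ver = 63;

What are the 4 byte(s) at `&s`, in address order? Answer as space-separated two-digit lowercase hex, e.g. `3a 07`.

89 11 62 ff

mode (6b) val=34 bits=0x22 at bit 26: 0x88000000
opcode (5b) val=8 bits=0x8 at bit 21: 0x89000000
cnt (11b) val=1112 bits=0x458 at bit 10: 0x89116000
addr_hi (4b) val=-5 bits=0xb at bit 6: 0x891162c0
ver (6b) val=63 bits=0x3f at bit 0: 0x891162ff
word = 0x891162ff → big-endian bytes:
  [0]=0x89  [1]=0x11  [2]=0x62  [3]=0xff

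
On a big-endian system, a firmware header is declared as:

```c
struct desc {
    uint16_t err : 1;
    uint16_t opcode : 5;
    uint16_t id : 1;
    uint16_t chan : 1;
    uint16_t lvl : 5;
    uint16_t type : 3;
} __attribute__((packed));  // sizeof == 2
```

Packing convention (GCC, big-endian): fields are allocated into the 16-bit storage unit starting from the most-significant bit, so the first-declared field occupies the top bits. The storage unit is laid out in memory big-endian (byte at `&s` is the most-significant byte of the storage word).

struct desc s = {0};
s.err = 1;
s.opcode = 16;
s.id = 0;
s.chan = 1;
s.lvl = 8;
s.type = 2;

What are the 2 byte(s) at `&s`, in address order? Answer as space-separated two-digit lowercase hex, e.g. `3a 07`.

c1 42

err (1b) val=1 bits=0x1 at bit 15: 0x8000
opcode (5b) val=16 bits=0x10 at bit 10: 0xc000
id (1b) val=0 bits=0x0 at bit 9: 0xc000
chan (1b) val=1 bits=0x1 at bit 8: 0xc100
lvl (5b) val=8 bits=0x8 at bit 3: 0xc140
type (3b) val=2 bits=0x2 at bit 0: 0xc142
word = 0xc142 → big-endian bytes:
  [0]=0xc1  [1]=0x42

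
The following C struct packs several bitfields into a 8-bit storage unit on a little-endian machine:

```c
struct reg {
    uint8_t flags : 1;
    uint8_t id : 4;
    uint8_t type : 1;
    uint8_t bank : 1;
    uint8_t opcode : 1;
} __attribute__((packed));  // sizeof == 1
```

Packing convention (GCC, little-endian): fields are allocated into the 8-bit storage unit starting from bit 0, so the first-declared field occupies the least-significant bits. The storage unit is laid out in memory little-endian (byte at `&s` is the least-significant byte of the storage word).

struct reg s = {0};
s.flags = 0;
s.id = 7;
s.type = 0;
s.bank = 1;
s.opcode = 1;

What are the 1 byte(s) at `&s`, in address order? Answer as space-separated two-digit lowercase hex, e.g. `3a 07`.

flags:1 = 0 → 0x0 << 0 → word 0x00
id:4 = 7 → 0x7 << 1 → word 0x0e
type:1 = 0 → 0x0 << 5 → word 0x0e
bank:1 = 1 → 0x1 << 6 → word 0x4e
opcode:1 = 1 → 0x1 << 7 → word 0xce
word = 0xce → little-endian bytes:
  [0]=0xce

ce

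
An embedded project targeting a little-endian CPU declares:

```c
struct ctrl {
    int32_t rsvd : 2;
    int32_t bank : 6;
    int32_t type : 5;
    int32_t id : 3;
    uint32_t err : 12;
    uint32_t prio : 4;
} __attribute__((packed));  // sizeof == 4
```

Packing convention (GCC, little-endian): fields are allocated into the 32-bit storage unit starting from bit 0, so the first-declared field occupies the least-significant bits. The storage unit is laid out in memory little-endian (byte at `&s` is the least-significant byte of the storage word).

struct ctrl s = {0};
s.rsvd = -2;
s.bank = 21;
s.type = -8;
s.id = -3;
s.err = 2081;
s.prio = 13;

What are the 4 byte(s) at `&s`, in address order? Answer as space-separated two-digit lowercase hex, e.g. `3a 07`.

rsvd (2b) val=-2 bits=0x2 at bit 0: 0x00000002
bank (6b) val=21 bits=0x15 at bit 2: 0x00000056
type (5b) val=-8 bits=0x18 at bit 8: 0x00001856
id (3b) val=-3 bits=0x5 at bit 13: 0x0000b856
err (12b) val=2081 bits=0x821 at bit 16: 0x0821b856
prio (4b) val=13 bits=0xd at bit 28: 0xd821b856
word = 0xd821b856 → little-endian bytes:
  [0]=0x56  [1]=0xb8  [2]=0x21  [3]=0xd8

56 b8 21 d8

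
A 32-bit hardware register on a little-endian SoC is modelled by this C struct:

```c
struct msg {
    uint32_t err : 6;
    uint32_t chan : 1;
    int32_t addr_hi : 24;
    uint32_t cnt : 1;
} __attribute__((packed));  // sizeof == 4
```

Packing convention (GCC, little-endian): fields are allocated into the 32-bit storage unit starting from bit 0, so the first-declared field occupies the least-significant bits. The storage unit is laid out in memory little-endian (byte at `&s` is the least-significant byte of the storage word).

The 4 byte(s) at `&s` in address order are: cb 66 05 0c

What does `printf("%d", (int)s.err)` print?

11

[0]=0xcb [1]=0x66 [2]=0x05 [3]=0x0c (little-endian) → word 0x0c0566cb
err [0+:6] = (word>>0) & 0x3f = 11  ←
chan [6+:1] = (word>>6) & 0x1 = 1
addr_hi [7+:24] = (word>>7) & 0xffffff = 1575629
cnt [31+:1] = (word>>31) & 0x1 = 0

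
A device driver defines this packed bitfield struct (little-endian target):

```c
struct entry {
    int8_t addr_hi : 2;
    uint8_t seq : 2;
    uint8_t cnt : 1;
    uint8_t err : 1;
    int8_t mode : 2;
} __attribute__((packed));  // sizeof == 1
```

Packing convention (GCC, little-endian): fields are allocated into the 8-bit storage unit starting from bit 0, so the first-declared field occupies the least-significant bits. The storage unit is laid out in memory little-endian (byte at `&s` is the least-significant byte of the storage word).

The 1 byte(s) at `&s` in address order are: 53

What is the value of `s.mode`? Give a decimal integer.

[0]=0x53 (little-endian) → word 0x53
addr_hi [0+:2] = (word>>0) & 0x3 = 3
seq [2+:2] = (word>>2) & 0x3 = 0
cnt [4+:1] = (word>>4) & 0x1 = 1
err [5+:1] = (word>>5) & 0x1 = 0
mode [6+:2] = (word>>6) & 0x3 = 1  ←
mode signed 2b, MSB=0: value = 1

1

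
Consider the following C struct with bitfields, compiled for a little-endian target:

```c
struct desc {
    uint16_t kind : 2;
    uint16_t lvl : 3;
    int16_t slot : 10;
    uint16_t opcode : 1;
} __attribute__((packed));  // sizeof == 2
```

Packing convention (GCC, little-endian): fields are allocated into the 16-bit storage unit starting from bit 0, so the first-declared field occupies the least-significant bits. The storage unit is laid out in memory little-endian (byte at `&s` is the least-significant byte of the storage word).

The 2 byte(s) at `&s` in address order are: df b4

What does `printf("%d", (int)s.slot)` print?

422

[0]=0xdf [1]=0xb4 (little-endian) → word 0xb4df
kind [0+:2] = (word>>0) & 0x3 = 3
lvl [2+:3] = (word>>2) & 0x7 = 7
slot [5+:10] = (word>>5) & 0x3ff = 422  ←
opcode [15+:1] = (word>>15) & 0x1 = 1
slot signed 10b, MSB=0: value = 422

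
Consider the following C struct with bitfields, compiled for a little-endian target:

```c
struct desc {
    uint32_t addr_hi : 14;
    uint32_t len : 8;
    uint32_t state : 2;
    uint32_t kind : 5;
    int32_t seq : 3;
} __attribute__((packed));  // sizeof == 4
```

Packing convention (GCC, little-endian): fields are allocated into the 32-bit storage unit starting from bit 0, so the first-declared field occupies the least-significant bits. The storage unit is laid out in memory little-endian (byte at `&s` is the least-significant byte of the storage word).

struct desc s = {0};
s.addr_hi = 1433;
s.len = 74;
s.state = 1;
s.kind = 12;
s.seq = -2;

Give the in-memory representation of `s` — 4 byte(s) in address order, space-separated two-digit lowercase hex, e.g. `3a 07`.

99 85 52 cc

addr_hi (14b) val=1433 bits=0x599 at bit 0: 0x00000599
len (8b) val=74 bits=0x4a at bit 14: 0x00128599
state (2b) val=1 bits=0x1 at bit 22: 0x00528599
kind (5b) val=12 bits=0xc at bit 24: 0x0c528599
seq (3b) val=-2 bits=0x6 at bit 29: 0xcc528599
word = 0xcc528599 → little-endian bytes:
  [0]=0x99  [1]=0x85  [2]=0x52  [3]=0xcc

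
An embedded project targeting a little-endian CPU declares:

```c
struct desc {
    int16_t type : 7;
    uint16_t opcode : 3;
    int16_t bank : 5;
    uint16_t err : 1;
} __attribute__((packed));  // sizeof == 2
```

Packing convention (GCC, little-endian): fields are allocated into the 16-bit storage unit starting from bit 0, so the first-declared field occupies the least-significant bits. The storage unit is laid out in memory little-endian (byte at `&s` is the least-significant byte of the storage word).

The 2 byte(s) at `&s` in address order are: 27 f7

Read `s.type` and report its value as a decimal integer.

39

[0]=0x27 [1]=0xf7 (little-endian) → word 0xf727
type [0+:7] = (word>>0) & 0x7f = 39  ←
opcode [7+:3] = (word>>7) & 0x7 = 6
bank [10+:5] = (word>>10) & 0x1f = 29
err [15+:1] = (word>>15) & 0x1 = 1
type signed 7b, MSB=0: value = 39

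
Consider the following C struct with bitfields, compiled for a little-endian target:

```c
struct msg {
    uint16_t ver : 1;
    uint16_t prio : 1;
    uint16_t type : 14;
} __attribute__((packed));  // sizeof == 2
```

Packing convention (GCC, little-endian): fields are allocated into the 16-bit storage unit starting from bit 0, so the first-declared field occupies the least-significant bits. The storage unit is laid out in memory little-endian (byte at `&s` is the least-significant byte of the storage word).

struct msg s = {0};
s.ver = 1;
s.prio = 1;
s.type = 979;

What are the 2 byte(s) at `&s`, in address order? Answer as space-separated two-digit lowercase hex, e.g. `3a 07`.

ver (1b) val=1 bits=0x1 at bit 0: 0x0001
prio (1b) val=1 bits=0x1 at bit 1: 0x0003
type (14b) val=979 bits=0x3d3 at bit 2: 0x0f4f
word = 0x0f4f → little-endian bytes:
  [0]=0x4f  [1]=0x0f

4f 0f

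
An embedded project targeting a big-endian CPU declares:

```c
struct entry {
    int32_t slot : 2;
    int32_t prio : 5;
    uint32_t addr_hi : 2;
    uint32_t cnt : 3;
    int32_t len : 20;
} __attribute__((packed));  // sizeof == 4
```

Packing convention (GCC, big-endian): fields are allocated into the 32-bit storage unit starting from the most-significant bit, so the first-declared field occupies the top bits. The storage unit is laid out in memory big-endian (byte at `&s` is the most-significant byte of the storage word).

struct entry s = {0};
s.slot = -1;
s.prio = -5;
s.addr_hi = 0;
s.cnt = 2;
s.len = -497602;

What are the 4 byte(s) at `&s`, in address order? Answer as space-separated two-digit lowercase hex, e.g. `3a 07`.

slot:2 = -1 → 0x3 << 30 → word 0xc0000000
prio:5 = -5 → 0x1b << 25 → word 0xf6000000
addr_hi:2 = 0 → 0x0 << 23 → word 0xf6000000
cnt:3 = 2 → 0x2 << 20 → word 0xf6200000
len:20 = -497602 → 0x8683e << 0 → word 0xf628683e
word = 0xf628683e → big-endian bytes:
  [0]=0xf6  [1]=0x28  [2]=0x68  [3]=0x3e

f6 28 68 3e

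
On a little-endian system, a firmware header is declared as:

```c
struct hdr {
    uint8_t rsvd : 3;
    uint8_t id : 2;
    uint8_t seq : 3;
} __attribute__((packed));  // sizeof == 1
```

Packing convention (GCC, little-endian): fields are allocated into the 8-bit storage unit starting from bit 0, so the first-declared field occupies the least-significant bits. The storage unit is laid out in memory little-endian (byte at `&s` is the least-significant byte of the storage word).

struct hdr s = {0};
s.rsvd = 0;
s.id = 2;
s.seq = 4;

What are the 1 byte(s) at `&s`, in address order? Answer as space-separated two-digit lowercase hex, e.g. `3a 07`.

90

rsvd:3 = 0 → 0x0 << 0 → word 0x00
id:2 = 2 → 0x2 << 3 → word 0x10
seq:3 = 4 → 0x4 << 5 → word 0x90
word = 0x90 → little-endian bytes:
  [0]=0x90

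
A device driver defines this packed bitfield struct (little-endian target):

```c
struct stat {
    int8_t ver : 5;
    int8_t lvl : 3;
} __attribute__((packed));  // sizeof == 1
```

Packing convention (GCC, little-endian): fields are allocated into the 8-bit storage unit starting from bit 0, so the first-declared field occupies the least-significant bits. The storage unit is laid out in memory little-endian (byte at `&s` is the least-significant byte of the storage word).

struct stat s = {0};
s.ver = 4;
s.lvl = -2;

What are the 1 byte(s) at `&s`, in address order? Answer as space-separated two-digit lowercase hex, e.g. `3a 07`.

c4

ver:5 = 4 → 0x4 << 0 → word 0x04
lvl:3 = -2 → 0x6 << 5 → word 0xc4
word = 0xc4 → little-endian bytes:
  [0]=0xc4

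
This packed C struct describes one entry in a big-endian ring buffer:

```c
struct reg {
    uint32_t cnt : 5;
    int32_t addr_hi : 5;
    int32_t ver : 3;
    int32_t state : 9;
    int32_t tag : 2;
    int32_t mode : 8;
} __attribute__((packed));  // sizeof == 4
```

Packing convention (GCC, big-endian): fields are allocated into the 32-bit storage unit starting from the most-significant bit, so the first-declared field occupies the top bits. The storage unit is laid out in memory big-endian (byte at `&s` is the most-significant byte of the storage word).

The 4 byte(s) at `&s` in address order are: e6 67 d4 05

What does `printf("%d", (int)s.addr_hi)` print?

-7

[0]=0xe6 [1]=0x67 [2]=0xd4 [3]=0x05 (big-endian) → word 0xe667d405
cnt:5 @ bit 27 → (0xe667d405>>27)&0x1f = 0x1c
addr_hi:5 @ bit 22 → (0xe667d405>>22)&0x1f = 0x19  ←
ver:3 @ bit 19 → (0xe667d405>>19)&0x7 = 0x4
state:9 @ bit 10 → (0xe667d405>>10)&0x1ff = 0x1f5
tag:2 @ bit 8 → (0xe667d405>>8)&0x3 = 0x0
mode:8 @ bit 0 → (0xe667d405>>0)&0xff = 0x5
addr_hi signed 5b, MSB=1: 25 - 32 = -7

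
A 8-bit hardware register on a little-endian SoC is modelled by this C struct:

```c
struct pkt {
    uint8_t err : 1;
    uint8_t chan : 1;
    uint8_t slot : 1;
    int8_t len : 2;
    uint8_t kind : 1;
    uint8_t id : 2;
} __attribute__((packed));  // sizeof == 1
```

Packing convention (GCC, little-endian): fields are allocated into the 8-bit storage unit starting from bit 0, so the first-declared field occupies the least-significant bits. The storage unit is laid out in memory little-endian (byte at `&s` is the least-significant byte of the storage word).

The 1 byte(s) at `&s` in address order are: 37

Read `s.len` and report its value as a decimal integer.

[0]=0x37 (little-endian) → word 0x37
err [0+:1] = (word>>0) & 0x1 = 1
chan [1+:1] = (word>>1) & 0x1 = 1
slot [2+:1] = (word>>2) & 0x1 = 1
len [3+:2] = (word>>3) & 0x3 = 2  ←
kind [5+:1] = (word>>5) & 0x1 = 1
id [6+:2] = (word>>6) & 0x3 = 0
len signed 2b, MSB=1: 2 - 4 = -2

-2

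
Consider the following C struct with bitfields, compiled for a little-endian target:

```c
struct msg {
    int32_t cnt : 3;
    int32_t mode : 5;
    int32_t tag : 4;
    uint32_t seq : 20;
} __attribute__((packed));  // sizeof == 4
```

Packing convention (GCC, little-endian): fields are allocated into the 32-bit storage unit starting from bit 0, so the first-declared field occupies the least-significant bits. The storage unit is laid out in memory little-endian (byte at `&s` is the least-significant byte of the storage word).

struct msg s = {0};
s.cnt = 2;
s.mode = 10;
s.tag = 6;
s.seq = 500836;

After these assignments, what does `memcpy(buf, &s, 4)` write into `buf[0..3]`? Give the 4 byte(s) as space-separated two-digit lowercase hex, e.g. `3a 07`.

52 46 46 7a

[0+:3] cnt=2 & 0x7 = 0x2; word=0x00000002
[3+:5] mode=10 & 0x1f = 0xa; word=0x00000052
[8+:4] tag=6 & 0xf = 0x6; word=0x00000652
[12+:20] seq=500836 & 0xfffff = 0x7a464; word=0x7a464652
word = 0x7a464652 → little-endian bytes:
  [0]=0x52  [1]=0x46  [2]=0x46  [3]=0x7a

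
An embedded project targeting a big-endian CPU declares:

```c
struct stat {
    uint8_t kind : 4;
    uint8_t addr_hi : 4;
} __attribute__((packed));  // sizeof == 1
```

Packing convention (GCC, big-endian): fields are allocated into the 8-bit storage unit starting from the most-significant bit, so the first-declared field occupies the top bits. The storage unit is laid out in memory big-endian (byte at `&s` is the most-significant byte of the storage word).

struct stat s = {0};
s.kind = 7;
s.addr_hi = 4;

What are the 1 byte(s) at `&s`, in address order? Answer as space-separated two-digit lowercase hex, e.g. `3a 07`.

[4+:4] kind=7 & 0xf = 0x7; word=0x70
[0+:4] addr_hi=4 & 0xf = 0x4; word=0x74
word = 0x74 → big-endian bytes:
  [0]=0x74

74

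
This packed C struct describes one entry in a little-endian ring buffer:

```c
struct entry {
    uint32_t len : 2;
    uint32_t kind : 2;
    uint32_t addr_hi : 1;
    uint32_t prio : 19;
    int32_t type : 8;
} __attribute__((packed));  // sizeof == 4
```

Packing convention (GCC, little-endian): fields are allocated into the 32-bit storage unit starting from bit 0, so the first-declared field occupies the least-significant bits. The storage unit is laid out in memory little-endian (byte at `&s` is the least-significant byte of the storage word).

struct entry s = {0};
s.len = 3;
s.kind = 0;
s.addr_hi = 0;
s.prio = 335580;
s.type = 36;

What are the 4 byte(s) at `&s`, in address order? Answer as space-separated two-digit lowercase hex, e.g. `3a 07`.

83 db a3 24

[0+:2] len=3 & 0x3 = 0x3; word=0x00000003
[2+:2] kind=0 & 0x3 = 0x0; word=0x00000003
[4+:1] addr_hi=0 & 0x1 = 0x0; word=0x00000003
[5+:19] prio=335580 & 0x7ffff = 0x51edc; word=0x00a3db83
[24+:8] type=36 & 0xff = 0x24; word=0x24a3db83
word = 0x24a3db83 → little-endian bytes:
  [0]=0x83  [1]=0xdb  [2]=0xa3  [3]=0x24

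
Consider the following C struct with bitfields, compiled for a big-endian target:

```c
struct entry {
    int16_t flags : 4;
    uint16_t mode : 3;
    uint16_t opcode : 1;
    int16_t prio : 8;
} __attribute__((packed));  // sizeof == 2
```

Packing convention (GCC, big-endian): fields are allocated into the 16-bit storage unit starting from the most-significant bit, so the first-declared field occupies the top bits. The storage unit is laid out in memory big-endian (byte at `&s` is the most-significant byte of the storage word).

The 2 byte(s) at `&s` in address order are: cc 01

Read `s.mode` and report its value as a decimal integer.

6

[0]=0xcc [1]=0x01 (big-endian) → word 0xcc01
flags:4 @ bit 12 → (0xcc01>>12)&0xf = 0xc
mode:3 @ bit 9 → (0xcc01>>9)&0x7 = 0x6  ←
opcode:1 @ bit 8 → (0xcc01>>8)&0x1 = 0x0
prio:8 @ bit 0 → (0xcc01>>0)&0xff = 0x1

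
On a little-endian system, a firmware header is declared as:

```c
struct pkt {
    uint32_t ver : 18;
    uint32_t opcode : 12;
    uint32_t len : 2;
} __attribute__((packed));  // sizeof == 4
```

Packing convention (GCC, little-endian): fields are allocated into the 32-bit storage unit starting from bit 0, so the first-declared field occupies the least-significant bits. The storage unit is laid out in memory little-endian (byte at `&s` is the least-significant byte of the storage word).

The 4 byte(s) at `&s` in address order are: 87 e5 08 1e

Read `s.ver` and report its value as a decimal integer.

58759

[0]=0x87 [1]=0xe5 [2]=0x08 [3]=0x1e (little-endian) → word 0x1e08e587
ver [0+:18] = (word>>0) & 0x3ffff = 58759  ←
opcode [18+:12] = (word>>18) & 0xfff = 1922
len [30+:2] = (word>>30) & 0x3 = 0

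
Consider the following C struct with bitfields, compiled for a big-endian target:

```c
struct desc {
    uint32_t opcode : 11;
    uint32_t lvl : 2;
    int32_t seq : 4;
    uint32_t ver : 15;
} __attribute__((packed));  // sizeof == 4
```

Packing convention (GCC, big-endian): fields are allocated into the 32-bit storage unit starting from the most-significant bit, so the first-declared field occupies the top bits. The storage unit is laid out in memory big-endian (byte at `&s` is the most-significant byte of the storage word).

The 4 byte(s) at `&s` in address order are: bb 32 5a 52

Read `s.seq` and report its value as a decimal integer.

[0]=0xbb [1]=0x32 [2]=0x5a [3]=0x52 (big-endian) → word 0xbb325a52
opcode:11 @ bit 21 → (0xbb325a52>>21)&0x7ff = 0x5d9
lvl:2 @ bit 19 → (0xbb325a52>>19)&0x3 = 0x2
seq:4 @ bit 15 → (0xbb325a52>>15)&0xf = 0x4  ←
ver:15 @ bit 0 → (0xbb325a52>>0)&0x7fff = 0x5a52
seq signed 4b, MSB=0: value = 4

4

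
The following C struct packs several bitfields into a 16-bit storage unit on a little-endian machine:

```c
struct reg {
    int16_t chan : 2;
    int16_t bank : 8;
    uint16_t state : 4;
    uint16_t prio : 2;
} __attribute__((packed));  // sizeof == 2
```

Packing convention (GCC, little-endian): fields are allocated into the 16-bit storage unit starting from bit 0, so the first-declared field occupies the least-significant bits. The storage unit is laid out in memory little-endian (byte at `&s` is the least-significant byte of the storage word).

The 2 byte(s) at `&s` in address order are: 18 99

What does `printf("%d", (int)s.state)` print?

[0]=0x18 [1]=0x99 (little-endian) → word 0x9918
chan [0+:2] = (word>>0) & 0x3 = 0
bank [2+:8] = (word>>2) & 0xff = 70
state [10+:4] = (word>>10) & 0xf = 6  ←
prio [14+:2] = (word>>14) & 0x3 = 2

6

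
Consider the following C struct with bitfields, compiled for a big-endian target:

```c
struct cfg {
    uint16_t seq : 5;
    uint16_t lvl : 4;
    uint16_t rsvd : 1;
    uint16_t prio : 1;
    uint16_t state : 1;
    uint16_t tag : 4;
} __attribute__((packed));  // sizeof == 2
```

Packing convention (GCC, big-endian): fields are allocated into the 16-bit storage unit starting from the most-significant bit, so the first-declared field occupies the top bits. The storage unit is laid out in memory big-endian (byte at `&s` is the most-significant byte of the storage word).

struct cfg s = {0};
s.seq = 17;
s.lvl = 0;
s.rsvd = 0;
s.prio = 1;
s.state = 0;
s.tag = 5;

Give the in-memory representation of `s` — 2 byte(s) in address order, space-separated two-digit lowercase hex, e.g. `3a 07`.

88 25

seq:5 = 17 → 0x11 << 11 → word 0x8800
lvl:4 = 0 → 0x0 << 7 → word 0x8800
rsvd:1 = 0 → 0x0 << 6 → word 0x8800
prio:1 = 1 → 0x1 << 5 → word 0x8820
state:1 = 0 → 0x0 << 4 → word 0x8820
tag:4 = 5 → 0x5 << 0 → word 0x8825
word = 0x8825 → big-endian bytes:
  [0]=0x88  [1]=0x25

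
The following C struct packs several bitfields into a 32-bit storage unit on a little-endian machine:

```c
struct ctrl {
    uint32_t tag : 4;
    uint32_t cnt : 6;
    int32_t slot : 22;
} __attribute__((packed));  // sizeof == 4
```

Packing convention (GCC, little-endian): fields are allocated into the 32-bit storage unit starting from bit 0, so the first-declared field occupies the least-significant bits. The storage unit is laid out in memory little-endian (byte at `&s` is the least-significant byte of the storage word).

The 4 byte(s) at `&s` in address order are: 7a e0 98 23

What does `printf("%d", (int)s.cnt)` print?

7

[0]=0x7a [1]=0xe0 [2]=0x98 [3]=0x23 (little-endian) → word 0x2398e07a
tag:4 @ bit 0 → (0x2398e07a>>0)&0xf = 0xa
cnt:6 @ bit 4 → (0x2398e07a>>4)&0x3f = 0x7  ←
slot:22 @ bit 10 → (0x2398e07a>>10)&0x3fffff = 0x8e638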